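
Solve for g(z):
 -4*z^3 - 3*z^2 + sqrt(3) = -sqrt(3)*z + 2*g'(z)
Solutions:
 g(z) = C1 - z^4/2 - z^3/2 + sqrt(3)*z^2/4 + sqrt(3)*z/2


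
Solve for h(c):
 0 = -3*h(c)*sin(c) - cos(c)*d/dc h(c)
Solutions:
 h(c) = C1*cos(c)^3


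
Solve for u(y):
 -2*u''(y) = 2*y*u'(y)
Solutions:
 u(y) = C1 + C2*erf(sqrt(2)*y/2)


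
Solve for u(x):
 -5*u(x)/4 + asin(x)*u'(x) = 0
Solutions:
 u(x) = C1*exp(5*Integral(1/asin(x), x)/4)


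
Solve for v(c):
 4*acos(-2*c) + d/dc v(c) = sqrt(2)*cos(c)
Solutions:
 v(c) = C1 - 4*c*acos(-2*c) - 2*sqrt(1 - 4*c^2) + sqrt(2)*sin(c)


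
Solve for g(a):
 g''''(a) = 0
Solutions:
 g(a) = C1 + C2*a + C3*a^2 + C4*a^3


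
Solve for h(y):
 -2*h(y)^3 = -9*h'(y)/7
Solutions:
 h(y) = -3*sqrt(2)*sqrt(-1/(C1 + 14*y))/2
 h(y) = 3*sqrt(2)*sqrt(-1/(C1 + 14*y))/2


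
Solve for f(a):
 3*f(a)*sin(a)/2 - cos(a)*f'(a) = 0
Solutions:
 f(a) = C1/cos(a)^(3/2)


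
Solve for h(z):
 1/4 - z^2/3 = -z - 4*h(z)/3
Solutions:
 h(z) = z^2/4 - 3*z/4 - 3/16


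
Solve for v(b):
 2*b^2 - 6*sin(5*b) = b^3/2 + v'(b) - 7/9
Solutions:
 v(b) = C1 - b^4/8 + 2*b^3/3 + 7*b/9 + 6*cos(5*b)/5


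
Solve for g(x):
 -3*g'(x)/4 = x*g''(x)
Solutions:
 g(x) = C1 + C2*x^(1/4)


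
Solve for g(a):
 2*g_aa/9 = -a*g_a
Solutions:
 g(a) = C1 + C2*erf(3*a/2)


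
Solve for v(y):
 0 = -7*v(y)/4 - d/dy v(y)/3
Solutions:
 v(y) = C1*exp(-21*y/4)


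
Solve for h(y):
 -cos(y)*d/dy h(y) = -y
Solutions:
 h(y) = C1 + Integral(y/cos(y), y)


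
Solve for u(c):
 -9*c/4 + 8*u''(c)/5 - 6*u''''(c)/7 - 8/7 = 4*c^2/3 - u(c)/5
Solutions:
 u(c) = C1*exp(-sqrt(30)*c*sqrt(28 + sqrt(994))/30) + C2*exp(sqrt(30)*c*sqrt(28 + sqrt(994))/30) + C3*sin(sqrt(30)*c*sqrt(-28 + sqrt(994))/30) + C4*cos(sqrt(30)*c*sqrt(-28 + sqrt(994))/30) + 20*c^2/3 + 45*c/4 - 2120/21


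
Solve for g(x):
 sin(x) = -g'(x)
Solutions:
 g(x) = C1 + cos(x)


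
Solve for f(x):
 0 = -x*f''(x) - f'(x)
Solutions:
 f(x) = C1 + C2*log(x)


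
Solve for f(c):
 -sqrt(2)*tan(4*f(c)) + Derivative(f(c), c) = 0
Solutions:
 f(c) = -asin(C1*exp(4*sqrt(2)*c))/4 + pi/4
 f(c) = asin(C1*exp(4*sqrt(2)*c))/4


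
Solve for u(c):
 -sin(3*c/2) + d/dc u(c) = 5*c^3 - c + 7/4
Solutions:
 u(c) = C1 + 5*c^4/4 - c^2/2 + 7*c/4 - 2*cos(3*c/2)/3


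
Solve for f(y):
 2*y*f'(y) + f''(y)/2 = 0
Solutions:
 f(y) = C1 + C2*erf(sqrt(2)*y)


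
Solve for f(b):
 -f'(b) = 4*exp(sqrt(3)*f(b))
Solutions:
 f(b) = sqrt(3)*(2*log(1/(C1 + 4*b)) - log(3))/6


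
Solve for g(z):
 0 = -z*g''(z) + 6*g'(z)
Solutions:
 g(z) = C1 + C2*z^7


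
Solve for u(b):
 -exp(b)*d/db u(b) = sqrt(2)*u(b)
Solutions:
 u(b) = C1*exp(sqrt(2)*exp(-b))


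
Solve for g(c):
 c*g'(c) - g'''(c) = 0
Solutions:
 g(c) = C1 + Integral(C2*airyai(c) + C3*airybi(c), c)


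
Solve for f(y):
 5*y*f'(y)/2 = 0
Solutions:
 f(y) = C1


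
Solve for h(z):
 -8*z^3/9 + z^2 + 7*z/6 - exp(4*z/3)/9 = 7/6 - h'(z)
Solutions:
 h(z) = C1 + 2*z^4/9 - z^3/3 - 7*z^2/12 + 7*z/6 + exp(4*z/3)/12


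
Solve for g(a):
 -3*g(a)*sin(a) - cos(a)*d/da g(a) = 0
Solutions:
 g(a) = C1*cos(a)^3


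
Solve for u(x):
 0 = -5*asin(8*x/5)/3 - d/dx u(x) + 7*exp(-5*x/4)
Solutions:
 u(x) = C1 - 5*x*asin(8*x/5)/3 - 5*sqrt(25 - 64*x^2)/24 - 28*exp(-5*x/4)/5


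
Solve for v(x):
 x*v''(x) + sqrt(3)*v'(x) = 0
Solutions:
 v(x) = C1 + C2*x^(1 - sqrt(3))


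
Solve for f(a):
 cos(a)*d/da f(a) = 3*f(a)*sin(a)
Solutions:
 f(a) = C1/cos(a)^3


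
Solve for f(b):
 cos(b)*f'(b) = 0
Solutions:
 f(b) = C1


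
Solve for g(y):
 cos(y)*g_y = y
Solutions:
 g(y) = C1 + Integral(y/cos(y), y)


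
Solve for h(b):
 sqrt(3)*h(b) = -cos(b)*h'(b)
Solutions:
 h(b) = C1*(sin(b) - 1)^(sqrt(3)/2)/(sin(b) + 1)^(sqrt(3)/2)


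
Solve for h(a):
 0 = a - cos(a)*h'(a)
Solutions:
 h(a) = C1 + Integral(a/cos(a), a)


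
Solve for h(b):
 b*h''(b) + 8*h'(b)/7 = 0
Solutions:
 h(b) = C1 + C2/b^(1/7)


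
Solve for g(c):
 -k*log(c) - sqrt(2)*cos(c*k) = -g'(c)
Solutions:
 g(c) = C1 + c*k*(log(c) - 1) + sqrt(2)*Piecewise((sin(c*k)/k, Ne(k, 0)), (c, True))


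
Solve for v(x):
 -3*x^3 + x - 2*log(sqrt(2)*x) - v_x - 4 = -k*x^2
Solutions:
 v(x) = C1 + k*x^3/3 - 3*x^4/4 + x^2/2 - 2*x*log(x) - 2*x - x*log(2)


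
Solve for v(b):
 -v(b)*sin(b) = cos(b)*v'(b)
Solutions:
 v(b) = C1*cos(b)


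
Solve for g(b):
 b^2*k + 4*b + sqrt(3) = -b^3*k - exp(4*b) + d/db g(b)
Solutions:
 g(b) = C1 + b^4*k/4 + b^3*k/3 + 2*b^2 + sqrt(3)*b + exp(4*b)/4


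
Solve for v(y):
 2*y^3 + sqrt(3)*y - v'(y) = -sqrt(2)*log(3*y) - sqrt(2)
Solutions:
 v(y) = C1 + y^4/2 + sqrt(3)*y^2/2 + sqrt(2)*y*log(y) + sqrt(2)*y*log(3)


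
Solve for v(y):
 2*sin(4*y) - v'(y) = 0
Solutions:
 v(y) = C1 - cos(4*y)/2


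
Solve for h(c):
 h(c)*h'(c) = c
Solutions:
 h(c) = -sqrt(C1 + c^2)
 h(c) = sqrt(C1 + c^2)


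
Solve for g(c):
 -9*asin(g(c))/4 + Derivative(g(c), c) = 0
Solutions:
 Integral(1/asin(_y), (_y, g(c))) = C1 + 9*c/4


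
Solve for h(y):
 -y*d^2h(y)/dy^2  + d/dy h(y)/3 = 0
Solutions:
 h(y) = C1 + C2*y^(4/3)


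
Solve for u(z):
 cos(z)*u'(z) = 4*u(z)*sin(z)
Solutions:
 u(z) = C1/cos(z)^4


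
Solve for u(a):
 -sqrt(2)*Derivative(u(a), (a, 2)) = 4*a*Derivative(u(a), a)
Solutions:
 u(a) = C1 + C2*erf(2^(1/4)*a)


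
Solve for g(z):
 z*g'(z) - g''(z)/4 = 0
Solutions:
 g(z) = C1 + C2*erfi(sqrt(2)*z)


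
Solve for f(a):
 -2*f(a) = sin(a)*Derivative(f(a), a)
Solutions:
 f(a) = C1*(cos(a) + 1)/(cos(a) - 1)


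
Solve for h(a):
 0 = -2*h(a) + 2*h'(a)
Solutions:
 h(a) = C1*exp(a)


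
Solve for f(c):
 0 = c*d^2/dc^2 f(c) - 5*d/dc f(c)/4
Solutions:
 f(c) = C1 + C2*c^(9/4)


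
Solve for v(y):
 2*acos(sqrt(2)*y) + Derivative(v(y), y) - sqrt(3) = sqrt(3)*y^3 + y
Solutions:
 v(y) = C1 + sqrt(3)*y^4/4 + y^2/2 - 2*y*acos(sqrt(2)*y) + sqrt(3)*y + sqrt(2)*sqrt(1 - 2*y^2)


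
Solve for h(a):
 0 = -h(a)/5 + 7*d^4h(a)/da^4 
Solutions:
 h(a) = C1*exp(-35^(3/4)*a/35) + C2*exp(35^(3/4)*a/35) + C3*sin(35^(3/4)*a/35) + C4*cos(35^(3/4)*a/35)


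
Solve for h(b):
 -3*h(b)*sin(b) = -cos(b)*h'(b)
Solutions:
 h(b) = C1/cos(b)^3


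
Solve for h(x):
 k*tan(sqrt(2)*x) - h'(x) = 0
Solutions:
 h(x) = C1 - sqrt(2)*k*log(cos(sqrt(2)*x))/2


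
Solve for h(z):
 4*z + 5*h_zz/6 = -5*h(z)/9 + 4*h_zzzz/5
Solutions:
 h(z) = C1*exp(-sqrt(15)*z*sqrt(5 + sqrt(89))/12) + C2*exp(sqrt(15)*z*sqrt(5 + sqrt(89))/12) + C3*sin(sqrt(15)*z*sqrt(-5 + sqrt(89))/12) + C4*cos(sqrt(15)*z*sqrt(-5 + sqrt(89))/12) - 36*z/5


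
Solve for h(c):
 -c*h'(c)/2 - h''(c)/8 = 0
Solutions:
 h(c) = C1 + C2*erf(sqrt(2)*c)


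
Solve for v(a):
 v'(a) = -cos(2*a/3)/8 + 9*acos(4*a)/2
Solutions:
 v(a) = C1 + 9*a*acos(4*a)/2 - 9*sqrt(1 - 16*a^2)/8 - 3*sin(2*a/3)/16


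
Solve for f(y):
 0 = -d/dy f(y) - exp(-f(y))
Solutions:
 f(y) = log(C1 - y)


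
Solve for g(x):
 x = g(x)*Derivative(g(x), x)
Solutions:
 g(x) = -sqrt(C1 + x^2)
 g(x) = sqrt(C1 + x^2)


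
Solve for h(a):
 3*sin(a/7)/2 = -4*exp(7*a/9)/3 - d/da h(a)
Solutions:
 h(a) = C1 - 12*exp(7*a/9)/7 + 21*cos(a/7)/2


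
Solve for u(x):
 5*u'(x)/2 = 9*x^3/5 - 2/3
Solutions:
 u(x) = C1 + 9*x^4/50 - 4*x/15


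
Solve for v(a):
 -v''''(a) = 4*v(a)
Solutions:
 v(a) = (C1*sin(a) + C2*cos(a))*exp(-a) + (C3*sin(a) + C4*cos(a))*exp(a)


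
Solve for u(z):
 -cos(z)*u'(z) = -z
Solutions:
 u(z) = C1 + Integral(z/cos(z), z)


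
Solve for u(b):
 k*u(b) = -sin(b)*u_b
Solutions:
 u(b) = C1*exp(k*(-log(cos(b) - 1) + log(cos(b) + 1))/2)


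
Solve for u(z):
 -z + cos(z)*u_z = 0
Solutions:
 u(z) = C1 + Integral(z/cos(z), z)


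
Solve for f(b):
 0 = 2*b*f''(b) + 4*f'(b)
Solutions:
 f(b) = C1 + C2/b


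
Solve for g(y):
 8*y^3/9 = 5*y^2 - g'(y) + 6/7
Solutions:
 g(y) = C1 - 2*y^4/9 + 5*y^3/3 + 6*y/7


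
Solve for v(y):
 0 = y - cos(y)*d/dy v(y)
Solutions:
 v(y) = C1 + Integral(y/cos(y), y)


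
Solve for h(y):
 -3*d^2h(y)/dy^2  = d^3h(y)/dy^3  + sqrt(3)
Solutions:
 h(y) = C1 + C2*y + C3*exp(-3*y) - sqrt(3)*y^2/6


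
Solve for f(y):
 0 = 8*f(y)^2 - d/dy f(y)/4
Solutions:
 f(y) = -1/(C1 + 32*y)


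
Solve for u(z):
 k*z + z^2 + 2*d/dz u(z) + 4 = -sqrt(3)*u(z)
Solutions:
 u(z) = C1*exp(-sqrt(3)*z/2) - sqrt(3)*k*z/3 + 2*k/3 - sqrt(3)*z^2/3 + 4*z/3 - 20*sqrt(3)/9


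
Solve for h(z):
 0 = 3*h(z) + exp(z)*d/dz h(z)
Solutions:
 h(z) = C1*exp(3*exp(-z))


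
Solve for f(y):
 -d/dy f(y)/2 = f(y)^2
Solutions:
 f(y) = 1/(C1 + 2*y)


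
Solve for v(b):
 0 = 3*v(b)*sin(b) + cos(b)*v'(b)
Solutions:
 v(b) = C1*cos(b)^3


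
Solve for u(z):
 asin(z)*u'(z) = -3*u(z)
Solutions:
 u(z) = C1*exp(-3*Integral(1/asin(z), z))


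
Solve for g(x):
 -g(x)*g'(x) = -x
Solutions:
 g(x) = -sqrt(C1 + x^2)
 g(x) = sqrt(C1 + x^2)


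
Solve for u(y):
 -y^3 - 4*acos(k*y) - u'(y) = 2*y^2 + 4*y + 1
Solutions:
 u(y) = C1 - y^4/4 - 2*y^3/3 - 2*y^2 - y - 4*Piecewise((y*acos(k*y) - sqrt(-k^2*y^2 + 1)/k, Ne(k, 0)), (pi*y/2, True))


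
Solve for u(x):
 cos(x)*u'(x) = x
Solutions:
 u(x) = C1 + Integral(x/cos(x), x)


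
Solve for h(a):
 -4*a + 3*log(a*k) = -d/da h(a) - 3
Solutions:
 h(a) = C1 + 2*a^2 - 3*a*log(a*k)


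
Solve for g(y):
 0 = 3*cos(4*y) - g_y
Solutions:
 g(y) = C1 + 3*sin(4*y)/4


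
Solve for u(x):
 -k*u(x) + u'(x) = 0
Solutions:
 u(x) = C1*exp(k*x)


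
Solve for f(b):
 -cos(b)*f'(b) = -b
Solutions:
 f(b) = C1 + Integral(b/cos(b), b)


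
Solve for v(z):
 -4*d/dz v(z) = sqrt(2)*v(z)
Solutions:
 v(z) = C1*exp(-sqrt(2)*z/4)


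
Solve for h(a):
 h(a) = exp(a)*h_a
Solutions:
 h(a) = C1*exp(-exp(-a))


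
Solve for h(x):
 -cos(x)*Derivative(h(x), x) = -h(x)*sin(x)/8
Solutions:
 h(x) = C1/cos(x)^(1/8)


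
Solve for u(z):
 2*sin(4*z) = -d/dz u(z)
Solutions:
 u(z) = C1 + cos(4*z)/2


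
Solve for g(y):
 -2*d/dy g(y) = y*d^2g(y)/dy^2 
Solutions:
 g(y) = C1 + C2/y


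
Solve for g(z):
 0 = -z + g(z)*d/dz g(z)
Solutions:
 g(z) = -sqrt(C1 + z^2)
 g(z) = sqrt(C1 + z^2)


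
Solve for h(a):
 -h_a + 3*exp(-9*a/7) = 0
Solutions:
 h(a) = C1 - 7*exp(-9*a/7)/3


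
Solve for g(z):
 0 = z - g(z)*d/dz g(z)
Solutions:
 g(z) = -sqrt(C1 + z^2)
 g(z) = sqrt(C1 + z^2)


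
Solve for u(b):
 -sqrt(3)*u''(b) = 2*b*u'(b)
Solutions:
 u(b) = C1 + C2*erf(3^(3/4)*b/3)


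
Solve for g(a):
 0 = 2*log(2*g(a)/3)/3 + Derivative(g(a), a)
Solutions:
 3*Integral(1/(log(_y) - log(3) + log(2)), (_y, g(a)))/2 = C1 - a


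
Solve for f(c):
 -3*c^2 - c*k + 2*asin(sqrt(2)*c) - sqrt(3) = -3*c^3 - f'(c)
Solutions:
 f(c) = C1 - 3*c^4/4 + c^3 + c^2*k/2 - 2*c*asin(sqrt(2)*c) + sqrt(3)*c - sqrt(2)*sqrt(1 - 2*c^2)


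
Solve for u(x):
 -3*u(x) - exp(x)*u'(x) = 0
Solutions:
 u(x) = C1*exp(3*exp(-x))


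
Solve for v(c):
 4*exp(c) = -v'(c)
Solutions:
 v(c) = C1 - 4*exp(c)


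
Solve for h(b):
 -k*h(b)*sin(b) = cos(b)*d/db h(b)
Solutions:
 h(b) = C1*exp(k*log(cos(b)))


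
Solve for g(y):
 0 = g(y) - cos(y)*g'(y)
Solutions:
 g(y) = C1*sqrt(sin(y) + 1)/sqrt(sin(y) - 1)


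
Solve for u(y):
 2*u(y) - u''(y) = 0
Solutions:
 u(y) = C1*exp(-sqrt(2)*y) + C2*exp(sqrt(2)*y)


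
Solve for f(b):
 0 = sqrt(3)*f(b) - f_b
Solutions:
 f(b) = C1*exp(sqrt(3)*b)


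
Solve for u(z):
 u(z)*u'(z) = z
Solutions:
 u(z) = -sqrt(C1 + z^2)
 u(z) = sqrt(C1 + z^2)


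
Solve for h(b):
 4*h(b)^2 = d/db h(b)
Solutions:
 h(b) = -1/(C1 + 4*b)


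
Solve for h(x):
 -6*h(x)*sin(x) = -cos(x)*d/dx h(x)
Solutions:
 h(x) = C1/cos(x)^6


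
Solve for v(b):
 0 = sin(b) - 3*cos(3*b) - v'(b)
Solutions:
 v(b) = C1 - sin(3*b) - cos(b)


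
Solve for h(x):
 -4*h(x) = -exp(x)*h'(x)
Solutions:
 h(x) = C1*exp(-4*exp(-x))


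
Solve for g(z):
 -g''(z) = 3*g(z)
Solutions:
 g(z) = C1*sin(sqrt(3)*z) + C2*cos(sqrt(3)*z)


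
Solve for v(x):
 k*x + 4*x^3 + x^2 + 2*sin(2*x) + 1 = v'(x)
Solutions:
 v(x) = C1 + k*x^2/2 + x^4 + x^3/3 + x - cos(2*x)


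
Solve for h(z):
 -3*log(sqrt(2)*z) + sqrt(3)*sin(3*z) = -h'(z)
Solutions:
 h(z) = C1 + 3*z*log(z) - 3*z + 3*z*log(2)/2 + sqrt(3)*cos(3*z)/3


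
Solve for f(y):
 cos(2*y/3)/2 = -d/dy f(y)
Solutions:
 f(y) = C1 - 3*sin(2*y/3)/4


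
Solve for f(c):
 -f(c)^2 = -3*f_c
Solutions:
 f(c) = -3/(C1 + c)


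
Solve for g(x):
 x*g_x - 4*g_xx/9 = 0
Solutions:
 g(x) = C1 + C2*erfi(3*sqrt(2)*x/4)


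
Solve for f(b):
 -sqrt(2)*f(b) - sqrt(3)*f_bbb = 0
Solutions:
 f(b) = C3*exp(-2^(1/6)*3^(5/6)*b/3) + (C1*sin(2^(1/6)*3^(1/3)*b/2) + C2*cos(2^(1/6)*3^(1/3)*b/2))*exp(2^(1/6)*3^(5/6)*b/6)


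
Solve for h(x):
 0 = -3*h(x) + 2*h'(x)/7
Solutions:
 h(x) = C1*exp(21*x/2)


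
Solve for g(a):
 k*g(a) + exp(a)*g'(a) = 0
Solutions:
 g(a) = C1*exp(k*exp(-a))


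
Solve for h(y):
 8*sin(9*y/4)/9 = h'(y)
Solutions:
 h(y) = C1 - 32*cos(9*y/4)/81


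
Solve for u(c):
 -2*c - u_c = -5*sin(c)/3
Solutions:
 u(c) = C1 - c^2 - 5*cos(c)/3


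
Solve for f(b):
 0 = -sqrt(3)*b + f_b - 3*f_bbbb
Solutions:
 f(b) = C1 + C4*exp(3^(2/3)*b/3) + sqrt(3)*b^2/2 + (C2*sin(3^(1/6)*b/2) + C3*cos(3^(1/6)*b/2))*exp(-3^(2/3)*b/6)


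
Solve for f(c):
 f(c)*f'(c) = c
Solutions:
 f(c) = -sqrt(C1 + c^2)
 f(c) = sqrt(C1 + c^2)


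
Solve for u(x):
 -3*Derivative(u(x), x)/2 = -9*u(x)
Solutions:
 u(x) = C1*exp(6*x)


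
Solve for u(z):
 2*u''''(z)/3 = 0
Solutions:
 u(z) = C1 + C2*z + C3*z^2 + C4*z^3


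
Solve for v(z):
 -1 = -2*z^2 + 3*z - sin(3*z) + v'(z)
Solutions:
 v(z) = C1 + 2*z^3/3 - 3*z^2/2 - z - cos(3*z)/3


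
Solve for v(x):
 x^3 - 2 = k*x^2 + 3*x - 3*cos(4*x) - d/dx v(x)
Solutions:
 v(x) = C1 + k*x^3/3 - x^4/4 + 3*x^2/2 + 2*x - 3*sin(4*x)/4


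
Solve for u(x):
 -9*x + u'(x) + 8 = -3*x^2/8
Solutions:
 u(x) = C1 - x^3/8 + 9*x^2/2 - 8*x


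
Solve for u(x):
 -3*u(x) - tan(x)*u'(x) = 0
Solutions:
 u(x) = C1/sin(x)^3


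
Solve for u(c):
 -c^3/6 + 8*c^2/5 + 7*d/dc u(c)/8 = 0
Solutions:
 u(c) = C1 + c^4/21 - 64*c^3/105


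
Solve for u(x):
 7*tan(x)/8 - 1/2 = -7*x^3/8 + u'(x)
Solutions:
 u(x) = C1 + 7*x^4/32 - x/2 - 7*log(cos(x))/8


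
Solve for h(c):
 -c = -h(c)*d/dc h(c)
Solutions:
 h(c) = -sqrt(C1 + c^2)
 h(c) = sqrt(C1 + c^2)


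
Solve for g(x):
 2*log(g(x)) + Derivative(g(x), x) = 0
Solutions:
 li(g(x)) = C1 - 2*x


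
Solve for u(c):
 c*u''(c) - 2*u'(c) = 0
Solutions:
 u(c) = C1 + C2*c^3


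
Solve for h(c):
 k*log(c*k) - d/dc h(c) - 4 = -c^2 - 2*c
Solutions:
 h(c) = C1 + c^3/3 + c^2 + c*k*log(c*k) + c*(-k - 4)


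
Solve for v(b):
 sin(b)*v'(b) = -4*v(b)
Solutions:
 v(b) = C1*(cos(b)^2 + 2*cos(b) + 1)/(cos(b)^2 - 2*cos(b) + 1)


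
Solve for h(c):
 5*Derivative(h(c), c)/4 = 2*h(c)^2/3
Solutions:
 h(c) = -15/(C1 + 8*c)


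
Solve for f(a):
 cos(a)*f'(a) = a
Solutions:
 f(a) = C1 + Integral(a/cos(a), a)


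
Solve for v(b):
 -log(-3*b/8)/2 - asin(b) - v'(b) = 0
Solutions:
 v(b) = C1 - b*log(-b)/2 - b*asin(b) - b*log(3) + b/2 + b*log(2) + b*log(6)/2 - sqrt(1 - b^2)


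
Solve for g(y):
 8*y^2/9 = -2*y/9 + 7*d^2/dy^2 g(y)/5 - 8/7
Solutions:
 g(y) = C1 + C2*y + 10*y^4/189 + 5*y^3/189 + 20*y^2/49


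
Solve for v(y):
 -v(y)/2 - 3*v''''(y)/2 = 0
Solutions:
 v(y) = (C1*sin(sqrt(2)*3^(3/4)*y/6) + C2*cos(sqrt(2)*3^(3/4)*y/6))*exp(-sqrt(2)*3^(3/4)*y/6) + (C3*sin(sqrt(2)*3^(3/4)*y/6) + C4*cos(sqrt(2)*3^(3/4)*y/6))*exp(sqrt(2)*3^(3/4)*y/6)


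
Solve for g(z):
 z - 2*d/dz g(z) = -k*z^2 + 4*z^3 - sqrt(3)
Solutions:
 g(z) = C1 + k*z^3/6 - z^4/2 + z^2/4 + sqrt(3)*z/2


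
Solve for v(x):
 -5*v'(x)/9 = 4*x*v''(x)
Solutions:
 v(x) = C1 + C2*x^(31/36)


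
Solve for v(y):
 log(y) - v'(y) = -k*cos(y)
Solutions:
 v(y) = C1 + k*sin(y) + y*log(y) - y


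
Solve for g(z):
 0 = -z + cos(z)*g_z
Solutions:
 g(z) = C1 + Integral(z/cos(z), z)


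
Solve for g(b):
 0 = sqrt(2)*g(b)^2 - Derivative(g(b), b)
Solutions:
 g(b) = -1/(C1 + sqrt(2)*b)


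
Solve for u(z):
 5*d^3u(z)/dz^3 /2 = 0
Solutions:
 u(z) = C1 + C2*z + C3*z^2


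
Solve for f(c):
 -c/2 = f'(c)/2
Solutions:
 f(c) = C1 - c^2/2


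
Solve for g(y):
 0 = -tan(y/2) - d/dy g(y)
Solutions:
 g(y) = C1 + 2*log(cos(y/2))


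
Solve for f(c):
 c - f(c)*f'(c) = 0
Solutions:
 f(c) = -sqrt(C1 + c^2)
 f(c) = sqrt(C1 + c^2)


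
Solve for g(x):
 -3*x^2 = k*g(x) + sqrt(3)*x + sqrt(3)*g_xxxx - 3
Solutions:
 g(x) = C1*exp(-3^(7/8)*x*(-k)^(1/4)/3) + C2*exp(3^(7/8)*x*(-k)^(1/4)/3) + C3*exp(-3^(7/8)*I*x*(-k)^(1/4)/3) + C4*exp(3^(7/8)*I*x*(-k)^(1/4)/3) - 3*x^2/k - sqrt(3)*x/k + 3/k


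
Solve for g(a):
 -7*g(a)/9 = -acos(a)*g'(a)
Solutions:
 g(a) = C1*exp(7*Integral(1/acos(a), a)/9)


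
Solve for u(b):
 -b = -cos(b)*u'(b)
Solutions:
 u(b) = C1 + Integral(b/cos(b), b)


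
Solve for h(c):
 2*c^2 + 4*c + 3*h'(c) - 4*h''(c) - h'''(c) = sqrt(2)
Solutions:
 h(c) = C1 + C2*exp(c*(-2 + sqrt(7))) + C3*exp(-c*(2 + sqrt(7))) - 2*c^3/9 - 14*c^2/9 - 124*c/27 + sqrt(2)*c/3


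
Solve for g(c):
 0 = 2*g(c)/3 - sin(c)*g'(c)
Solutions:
 g(c) = C1*(cos(c) - 1)^(1/3)/(cos(c) + 1)^(1/3)


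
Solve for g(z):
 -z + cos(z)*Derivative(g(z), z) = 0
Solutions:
 g(z) = C1 + Integral(z/cos(z), z)


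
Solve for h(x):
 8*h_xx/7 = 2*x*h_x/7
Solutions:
 h(x) = C1 + C2*erfi(sqrt(2)*x/4)


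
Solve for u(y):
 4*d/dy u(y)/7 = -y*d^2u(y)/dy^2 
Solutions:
 u(y) = C1 + C2*y^(3/7)


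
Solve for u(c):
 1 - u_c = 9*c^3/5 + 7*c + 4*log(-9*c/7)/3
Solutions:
 u(c) = C1 - 9*c^4/20 - 7*c^2/2 - 4*c*log(-c)/3 + c*(-3*log(3) + log(21)/3 + log(7) + 7/3)


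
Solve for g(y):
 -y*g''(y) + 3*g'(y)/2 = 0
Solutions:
 g(y) = C1 + C2*y^(5/2)


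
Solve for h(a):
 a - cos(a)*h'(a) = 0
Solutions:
 h(a) = C1 + Integral(a/cos(a), a)


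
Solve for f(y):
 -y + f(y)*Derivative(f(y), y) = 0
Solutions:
 f(y) = -sqrt(C1 + y^2)
 f(y) = sqrt(C1 + y^2)


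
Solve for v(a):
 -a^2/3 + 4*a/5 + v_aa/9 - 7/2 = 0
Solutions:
 v(a) = C1 + C2*a + a^4/4 - 6*a^3/5 + 63*a^2/4


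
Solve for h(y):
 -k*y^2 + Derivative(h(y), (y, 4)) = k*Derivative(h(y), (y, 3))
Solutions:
 h(y) = C1 + C2*y + C3*y^2 + C4*exp(k*y) - y^5/60 - y^4/(12*k) - y^3/(3*k^2)


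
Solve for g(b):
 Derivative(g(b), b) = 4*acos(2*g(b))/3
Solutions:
 Integral(1/acos(2*_y), (_y, g(b))) = C1 + 4*b/3


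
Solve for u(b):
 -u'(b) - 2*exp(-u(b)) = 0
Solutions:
 u(b) = log(C1 - 2*b)


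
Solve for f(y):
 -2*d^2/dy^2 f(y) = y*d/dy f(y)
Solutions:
 f(y) = C1 + C2*erf(y/2)


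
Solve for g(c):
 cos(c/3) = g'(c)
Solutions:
 g(c) = C1 + 3*sin(c/3)


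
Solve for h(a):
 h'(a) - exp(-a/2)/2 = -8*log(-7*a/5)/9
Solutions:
 h(a) = C1 - 8*a*log(-a)/9 + 8*a*(-log(7) + 1 + log(5))/9 - exp(-a/2)


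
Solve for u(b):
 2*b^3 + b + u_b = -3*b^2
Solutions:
 u(b) = C1 - b^4/2 - b^3 - b^2/2


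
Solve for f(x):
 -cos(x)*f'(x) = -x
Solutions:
 f(x) = C1 + Integral(x/cos(x), x)


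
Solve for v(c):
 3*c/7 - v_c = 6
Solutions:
 v(c) = C1 + 3*c^2/14 - 6*c


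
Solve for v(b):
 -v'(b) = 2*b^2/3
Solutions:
 v(b) = C1 - 2*b^3/9


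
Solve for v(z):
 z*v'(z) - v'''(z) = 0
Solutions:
 v(z) = C1 + Integral(C2*airyai(z) + C3*airybi(z), z)


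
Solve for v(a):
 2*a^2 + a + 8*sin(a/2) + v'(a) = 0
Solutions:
 v(a) = C1 - 2*a^3/3 - a^2/2 + 16*cos(a/2)


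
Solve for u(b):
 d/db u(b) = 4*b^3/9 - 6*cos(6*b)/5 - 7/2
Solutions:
 u(b) = C1 + b^4/9 - 7*b/2 - sin(6*b)/5


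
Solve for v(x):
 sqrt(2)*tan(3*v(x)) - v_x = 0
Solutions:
 v(x) = -asin(C1*exp(3*sqrt(2)*x))/3 + pi/3
 v(x) = asin(C1*exp(3*sqrt(2)*x))/3


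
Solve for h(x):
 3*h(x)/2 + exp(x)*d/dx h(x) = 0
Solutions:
 h(x) = C1*exp(3*exp(-x)/2)


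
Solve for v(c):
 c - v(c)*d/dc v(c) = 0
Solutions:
 v(c) = -sqrt(C1 + c^2)
 v(c) = sqrt(C1 + c^2)


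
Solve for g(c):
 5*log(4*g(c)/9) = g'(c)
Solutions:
 -Integral(1/(log(_y) - 2*log(3) + 2*log(2)), (_y, g(c)))/5 = C1 - c


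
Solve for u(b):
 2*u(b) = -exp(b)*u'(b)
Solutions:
 u(b) = C1*exp(2*exp(-b))


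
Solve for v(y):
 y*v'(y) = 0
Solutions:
 v(y) = C1


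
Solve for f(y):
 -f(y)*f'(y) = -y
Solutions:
 f(y) = -sqrt(C1 + y^2)
 f(y) = sqrt(C1 + y^2)


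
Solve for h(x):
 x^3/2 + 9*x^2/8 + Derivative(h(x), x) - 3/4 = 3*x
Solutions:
 h(x) = C1 - x^4/8 - 3*x^3/8 + 3*x^2/2 + 3*x/4


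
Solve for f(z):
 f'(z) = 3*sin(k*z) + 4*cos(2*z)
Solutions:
 f(z) = C1 + 2*sin(2*z) - 3*cos(k*z)/k


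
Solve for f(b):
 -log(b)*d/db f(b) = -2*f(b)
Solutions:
 f(b) = C1*exp(2*li(b))


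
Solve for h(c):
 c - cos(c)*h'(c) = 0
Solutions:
 h(c) = C1 + Integral(c/cos(c), c)


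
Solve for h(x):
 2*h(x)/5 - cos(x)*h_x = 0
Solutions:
 h(x) = C1*(sin(x) + 1)^(1/5)/(sin(x) - 1)^(1/5)


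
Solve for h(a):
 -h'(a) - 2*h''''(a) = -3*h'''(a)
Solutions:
 h(a) = C1 + C4*exp(-a/2) + (C2 + C3*a)*exp(a)


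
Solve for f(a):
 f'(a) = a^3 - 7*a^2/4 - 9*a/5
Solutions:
 f(a) = C1 + a^4/4 - 7*a^3/12 - 9*a^2/10


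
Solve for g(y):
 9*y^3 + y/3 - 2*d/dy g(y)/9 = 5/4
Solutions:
 g(y) = C1 + 81*y^4/8 + 3*y^2/4 - 45*y/8


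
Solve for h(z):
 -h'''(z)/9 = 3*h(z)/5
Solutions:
 h(z) = C3*exp(-3*5^(2/3)*z/5) + (C1*sin(3*sqrt(3)*5^(2/3)*z/10) + C2*cos(3*sqrt(3)*5^(2/3)*z/10))*exp(3*5^(2/3)*z/10)


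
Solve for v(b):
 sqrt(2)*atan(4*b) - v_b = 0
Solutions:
 v(b) = C1 + sqrt(2)*(b*atan(4*b) - log(16*b^2 + 1)/8)


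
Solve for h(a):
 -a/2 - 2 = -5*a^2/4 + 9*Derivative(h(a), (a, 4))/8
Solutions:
 h(a) = C1 + C2*a + C3*a^2 + C4*a^3 + a^6/324 - a^5/270 - 2*a^4/27


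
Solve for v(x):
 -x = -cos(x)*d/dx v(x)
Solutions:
 v(x) = C1 + Integral(x/cos(x), x)


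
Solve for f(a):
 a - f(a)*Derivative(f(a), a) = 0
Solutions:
 f(a) = -sqrt(C1 + a^2)
 f(a) = sqrt(C1 + a^2)


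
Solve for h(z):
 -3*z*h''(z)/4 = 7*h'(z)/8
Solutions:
 h(z) = C1 + C2/z^(1/6)


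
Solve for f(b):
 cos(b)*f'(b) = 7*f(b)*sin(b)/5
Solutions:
 f(b) = C1/cos(b)^(7/5)


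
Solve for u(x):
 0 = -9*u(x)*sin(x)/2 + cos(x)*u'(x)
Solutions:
 u(x) = C1/cos(x)^(9/2)


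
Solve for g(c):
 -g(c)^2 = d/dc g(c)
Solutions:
 g(c) = 1/(C1 + c)


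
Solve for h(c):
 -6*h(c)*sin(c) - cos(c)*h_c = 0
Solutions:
 h(c) = C1*cos(c)^6


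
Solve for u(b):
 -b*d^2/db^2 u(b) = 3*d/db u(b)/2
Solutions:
 u(b) = C1 + C2/sqrt(b)


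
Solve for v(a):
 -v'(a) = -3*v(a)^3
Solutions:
 v(a) = -sqrt(2)*sqrt(-1/(C1 + 3*a))/2
 v(a) = sqrt(2)*sqrt(-1/(C1 + 3*a))/2


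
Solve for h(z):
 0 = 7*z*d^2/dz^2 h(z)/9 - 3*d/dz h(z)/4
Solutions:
 h(z) = C1 + C2*z^(55/28)


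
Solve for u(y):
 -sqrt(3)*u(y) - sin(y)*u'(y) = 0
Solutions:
 u(y) = C1*(cos(y) + 1)^(sqrt(3)/2)/(cos(y) - 1)^(sqrt(3)/2)


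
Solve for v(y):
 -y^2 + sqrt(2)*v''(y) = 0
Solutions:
 v(y) = C1 + C2*y + sqrt(2)*y^4/24


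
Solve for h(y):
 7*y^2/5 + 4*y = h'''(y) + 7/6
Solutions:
 h(y) = C1 + C2*y + C3*y^2 + 7*y^5/300 + y^4/6 - 7*y^3/36


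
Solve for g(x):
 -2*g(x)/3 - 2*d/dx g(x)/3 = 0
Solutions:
 g(x) = C1*exp(-x)


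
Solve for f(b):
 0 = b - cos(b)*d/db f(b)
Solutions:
 f(b) = C1 + Integral(b/cos(b), b)


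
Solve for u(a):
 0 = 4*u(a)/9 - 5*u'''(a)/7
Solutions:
 u(a) = C3*exp(2100^(1/3)*a/15) + (C1*sin(3^(5/6)*700^(1/3)*a/30) + C2*cos(3^(5/6)*700^(1/3)*a/30))*exp(-2100^(1/3)*a/30)


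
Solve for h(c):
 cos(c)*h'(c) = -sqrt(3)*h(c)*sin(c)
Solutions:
 h(c) = C1*cos(c)^(sqrt(3))


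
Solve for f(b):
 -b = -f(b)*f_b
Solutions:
 f(b) = -sqrt(C1 + b^2)
 f(b) = sqrt(C1 + b^2)


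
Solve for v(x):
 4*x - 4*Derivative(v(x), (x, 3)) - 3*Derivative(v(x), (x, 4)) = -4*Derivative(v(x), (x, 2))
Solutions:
 v(x) = C1 + C2*x + C3*exp(-2*x) + C4*exp(2*x/3) - x^3/6 - x^2/2


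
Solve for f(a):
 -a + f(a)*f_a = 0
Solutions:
 f(a) = -sqrt(C1 + a^2)
 f(a) = sqrt(C1 + a^2)


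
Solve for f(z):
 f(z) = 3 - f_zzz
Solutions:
 f(z) = C3*exp(-z) + (C1*sin(sqrt(3)*z/2) + C2*cos(sqrt(3)*z/2))*exp(z/2) + 3


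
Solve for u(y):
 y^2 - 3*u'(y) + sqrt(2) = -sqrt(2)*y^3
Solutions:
 u(y) = C1 + sqrt(2)*y^4/12 + y^3/9 + sqrt(2)*y/3


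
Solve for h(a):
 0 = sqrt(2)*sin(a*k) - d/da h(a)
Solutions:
 h(a) = C1 - sqrt(2)*cos(a*k)/k


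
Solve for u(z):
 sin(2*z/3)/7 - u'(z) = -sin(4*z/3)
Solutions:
 u(z) = C1 - 3*cos(2*z/3)/14 - 3*cos(4*z/3)/4


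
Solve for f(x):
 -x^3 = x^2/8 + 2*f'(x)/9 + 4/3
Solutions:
 f(x) = C1 - 9*x^4/8 - 3*x^3/16 - 6*x


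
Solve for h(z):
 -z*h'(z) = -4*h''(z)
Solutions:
 h(z) = C1 + C2*erfi(sqrt(2)*z/4)


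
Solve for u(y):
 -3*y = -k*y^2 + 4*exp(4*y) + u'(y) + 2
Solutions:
 u(y) = C1 + k*y^3/3 - 3*y^2/2 - 2*y - exp(4*y)


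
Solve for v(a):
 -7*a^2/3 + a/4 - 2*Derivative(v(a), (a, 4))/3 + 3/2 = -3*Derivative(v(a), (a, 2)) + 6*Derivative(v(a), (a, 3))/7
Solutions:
 v(a) = C1 + C2*a + C3*exp(3*a*(-3 + sqrt(107))/14) + C4*exp(-3*a*(3 + sqrt(107))/14) + 7*a^4/108 + 13*a^3/216 - 29*a^2/1134


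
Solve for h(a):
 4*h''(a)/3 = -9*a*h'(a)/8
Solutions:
 h(a) = C1 + C2*erf(3*sqrt(3)*a/8)


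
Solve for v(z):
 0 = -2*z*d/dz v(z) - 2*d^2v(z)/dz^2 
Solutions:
 v(z) = C1 + C2*erf(sqrt(2)*z/2)


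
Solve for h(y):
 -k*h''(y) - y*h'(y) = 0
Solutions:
 h(y) = C1 + C2*sqrt(k)*erf(sqrt(2)*y*sqrt(1/k)/2)


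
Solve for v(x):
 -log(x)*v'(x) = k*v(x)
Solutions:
 v(x) = C1*exp(-k*li(x))


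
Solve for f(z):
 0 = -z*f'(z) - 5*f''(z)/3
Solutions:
 f(z) = C1 + C2*erf(sqrt(30)*z/10)


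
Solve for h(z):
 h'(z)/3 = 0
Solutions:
 h(z) = C1


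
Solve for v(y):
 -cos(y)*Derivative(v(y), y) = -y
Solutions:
 v(y) = C1 + Integral(y/cos(y), y)


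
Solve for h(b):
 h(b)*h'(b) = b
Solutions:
 h(b) = -sqrt(C1 + b^2)
 h(b) = sqrt(C1 + b^2)


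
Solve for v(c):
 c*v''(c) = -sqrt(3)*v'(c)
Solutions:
 v(c) = C1 + C2*c^(1 - sqrt(3))


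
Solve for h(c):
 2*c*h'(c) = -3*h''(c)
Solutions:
 h(c) = C1 + C2*erf(sqrt(3)*c/3)


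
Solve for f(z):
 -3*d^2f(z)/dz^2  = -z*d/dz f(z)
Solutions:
 f(z) = C1 + C2*erfi(sqrt(6)*z/6)


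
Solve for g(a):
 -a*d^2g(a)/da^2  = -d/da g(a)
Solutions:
 g(a) = C1 + C2*a^2


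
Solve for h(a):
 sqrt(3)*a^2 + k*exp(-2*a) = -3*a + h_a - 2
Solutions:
 h(a) = C1 + sqrt(3)*a^3/3 + 3*a^2/2 + 2*a - k*exp(-2*a)/2


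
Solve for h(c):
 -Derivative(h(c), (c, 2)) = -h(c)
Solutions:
 h(c) = C1*exp(-c) + C2*exp(c)


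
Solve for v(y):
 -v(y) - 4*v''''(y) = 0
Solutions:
 v(y) = (C1*sin(y/2) + C2*cos(y/2))*exp(-y/2) + (C3*sin(y/2) + C4*cos(y/2))*exp(y/2)


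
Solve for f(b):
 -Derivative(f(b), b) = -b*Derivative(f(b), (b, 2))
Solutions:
 f(b) = C1 + C2*b^2


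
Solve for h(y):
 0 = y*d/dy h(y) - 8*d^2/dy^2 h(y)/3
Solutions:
 h(y) = C1 + C2*erfi(sqrt(3)*y/4)


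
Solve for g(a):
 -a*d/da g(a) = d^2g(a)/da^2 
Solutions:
 g(a) = C1 + C2*erf(sqrt(2)*a/2)


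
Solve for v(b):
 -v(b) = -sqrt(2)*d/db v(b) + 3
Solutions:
 v(b) = C1*exp(sqrt(2)*b/2) - 3


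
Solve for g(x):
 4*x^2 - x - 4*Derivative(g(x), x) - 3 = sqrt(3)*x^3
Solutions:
 g(x) = C1 - sqrt(3)*x^4/16 + x^3/3 - x^2/8 - 3*x/4


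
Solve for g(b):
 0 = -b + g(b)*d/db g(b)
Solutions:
 g(b) = -sqrt(C1 + b^2)
 g(b) = sqrt(C1 + b^2)


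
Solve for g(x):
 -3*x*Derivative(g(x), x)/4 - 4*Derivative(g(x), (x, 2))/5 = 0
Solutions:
 g(x) = C1 + C2*erf(sqrt(30)*x/8)


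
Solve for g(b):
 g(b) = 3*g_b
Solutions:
 g(b) = C1*exp(b/3)


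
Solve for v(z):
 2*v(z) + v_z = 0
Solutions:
 v(z) = C1*exp(-2*z)


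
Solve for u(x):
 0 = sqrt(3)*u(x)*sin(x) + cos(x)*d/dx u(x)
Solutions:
 u(x) = C1*cos(x)^(sqrt(3))


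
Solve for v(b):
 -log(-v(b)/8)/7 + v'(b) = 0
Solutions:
 -7*Integral(1/(log(-_y) - 3*log(2)), (_y, v(b))) = C1 - b


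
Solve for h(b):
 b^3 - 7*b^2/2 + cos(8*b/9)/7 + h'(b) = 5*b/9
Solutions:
 h(b) = C1 - b^4/4 + 7*b^3/6 + 5*b^2/18 - 9*sin(8*b/9)/56


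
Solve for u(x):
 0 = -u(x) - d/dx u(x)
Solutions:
 u(x) = C1*exp(-x)


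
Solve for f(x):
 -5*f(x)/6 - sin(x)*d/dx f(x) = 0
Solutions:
 f(x) = C1*(cos(x) + 1)^(5/12)/(cos(x) - 1)^(5/12)


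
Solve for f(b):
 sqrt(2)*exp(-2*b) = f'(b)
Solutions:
 f(b) = C1 - sqrt(2)*exp(-2*b)/2


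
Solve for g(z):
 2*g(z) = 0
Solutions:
 g(z) = 0


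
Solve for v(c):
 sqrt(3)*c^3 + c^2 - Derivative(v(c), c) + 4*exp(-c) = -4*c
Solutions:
 v(c) = C1 + sqrt(3)*c^4/4 + c^3/3 + 2*c^2 - 4*exp(-c)


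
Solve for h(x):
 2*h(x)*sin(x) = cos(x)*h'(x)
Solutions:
 h(x) = C1/cos(x)^2


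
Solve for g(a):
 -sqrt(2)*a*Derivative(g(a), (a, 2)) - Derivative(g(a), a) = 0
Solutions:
 g(a) = C1 + C2*a^(1 - sqrt(2)/2)


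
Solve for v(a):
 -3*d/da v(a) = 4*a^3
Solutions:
 v(a) = C1 - a^4/3


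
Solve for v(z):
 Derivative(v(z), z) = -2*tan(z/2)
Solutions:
 v(z) = C1 + 4*log(cos(z/2))


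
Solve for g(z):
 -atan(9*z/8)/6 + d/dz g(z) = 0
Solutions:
 g(z) = C1 + z*atan(9*z/8)/6 - 2*log(81*z^2 + 64)/27


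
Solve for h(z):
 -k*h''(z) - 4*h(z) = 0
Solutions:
 h(z) = C1*exp(-2*z*sqrt(-1/k)) + C2*exp(2*z*sqrt(-1/k))


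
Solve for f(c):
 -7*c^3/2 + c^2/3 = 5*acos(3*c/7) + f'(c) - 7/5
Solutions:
 f(c) = C1 - 7*c^4/8 + c^3/9 - 5*c*acos(3*c/7) + 7*c/5 + 5*sqrt(49 - 9*c^2)/3


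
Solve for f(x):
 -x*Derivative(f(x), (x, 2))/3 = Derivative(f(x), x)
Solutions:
 f(x) = C1 + C2/x^2


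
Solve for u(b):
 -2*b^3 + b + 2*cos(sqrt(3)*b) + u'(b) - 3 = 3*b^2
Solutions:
 u(b) = C1 + b^4/2 + b^3 - b^2/2 + 3*b - 2*sqrt(3)*sin(sqrt(3)*b)/3


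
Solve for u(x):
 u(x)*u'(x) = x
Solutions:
 u(x) = -sqrt(C1 + x^2)
 u(x) = sqrt(C1 + x^2)


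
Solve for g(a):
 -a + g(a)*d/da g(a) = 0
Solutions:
 g(a) = -sqrt(C1 + a^2)
 g(a) = sqrt(C1 + a^2)


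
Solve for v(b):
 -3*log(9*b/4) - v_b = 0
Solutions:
 v(b) = C1 - 3*b*log(b) + b*log(64/729) + 3*b


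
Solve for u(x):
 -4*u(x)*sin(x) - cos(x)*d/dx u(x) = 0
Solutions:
 u(x) = C1*cos(x)^4


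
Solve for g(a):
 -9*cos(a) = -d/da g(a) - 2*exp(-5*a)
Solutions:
 g(a) = C1 + 9*sin(a) + 2*exp(-5*a)/5


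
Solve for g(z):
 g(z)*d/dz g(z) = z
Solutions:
 g(z) = -sqrt(C1 + z^2)
 g(z) = sqrt(C1 + z^2)


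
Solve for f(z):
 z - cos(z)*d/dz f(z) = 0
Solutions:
 f(z) = C1 + Integral(z/cos(z), z)


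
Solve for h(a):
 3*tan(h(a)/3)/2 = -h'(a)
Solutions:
 h(a) = -3*asin(C1*exp(-a/2)) + 3*pi
 h(a) = 3*asin(C1*exp(-a/2))


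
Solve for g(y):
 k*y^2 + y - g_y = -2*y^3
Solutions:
 g(y) = C1 + k*y^3/3 + y^4/2 + y^2/2


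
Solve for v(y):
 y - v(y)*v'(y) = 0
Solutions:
 v(y) = -sqrt(C1 + y^2)
 v(y) = sqrt(C1 + y^2)


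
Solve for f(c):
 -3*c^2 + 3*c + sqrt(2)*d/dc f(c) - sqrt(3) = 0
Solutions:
 f(c) = C1 + sqrt(2)*c^3/2 - 3*sqrt(2)*c^2/4 + sqrt(6)*c/2


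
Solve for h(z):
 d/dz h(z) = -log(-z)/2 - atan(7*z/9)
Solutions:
 h(z) = C1 - z*log(-z)/2 - z*atan(7*z/9) + z/2 + 9*log(49*z^2 + 81)/14


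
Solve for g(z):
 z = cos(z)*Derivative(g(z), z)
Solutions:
 g(z) = C1 + Integral(z/cos(z), z)


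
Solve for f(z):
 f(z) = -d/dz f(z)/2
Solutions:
 f(z) = C1*exp(-2*z)


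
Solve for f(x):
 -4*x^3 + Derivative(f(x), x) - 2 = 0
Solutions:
 f(x) = C1 + x^4 + 2*x


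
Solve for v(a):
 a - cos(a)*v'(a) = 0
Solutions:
 v(a) = C1 + Integral(a/cos(a), a)


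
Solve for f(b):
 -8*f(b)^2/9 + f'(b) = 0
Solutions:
 f(b) = -9/(C1 + 8*b)


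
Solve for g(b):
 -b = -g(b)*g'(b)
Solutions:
 g(b) = -sqrt(C1 + b^2)
 g(b) = sqrt(C1 + b^2)


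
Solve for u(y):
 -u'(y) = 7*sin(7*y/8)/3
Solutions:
 u(y) = C1 + 8*cos(7*y/8)/3


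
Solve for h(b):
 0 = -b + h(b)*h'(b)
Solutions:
 h(b) = -sqrt(C1 + b^2)
 h(b) = sqrt(C1 + b^2)


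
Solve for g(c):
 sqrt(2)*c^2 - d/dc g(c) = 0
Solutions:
 g(c) = C1 + sqrt(2)*c^3/3


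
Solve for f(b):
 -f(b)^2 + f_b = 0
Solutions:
 f(b) = -1/(C1 + b)


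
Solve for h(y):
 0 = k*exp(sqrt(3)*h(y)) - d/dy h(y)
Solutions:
 h(y) = sqrt(3)*(2*log(-1/(C1 + k*y)) - log(3))/6


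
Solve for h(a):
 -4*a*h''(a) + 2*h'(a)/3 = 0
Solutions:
 h(a) = C1 + C2*a^(7/6)


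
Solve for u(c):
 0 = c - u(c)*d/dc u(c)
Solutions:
 u(c) = -sqrt(C1 + c^2)
 u(c) = sqrt(C1 + c^2)


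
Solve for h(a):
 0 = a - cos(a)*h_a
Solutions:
 h(a) = C1 + Integral(a/cos(a), a)


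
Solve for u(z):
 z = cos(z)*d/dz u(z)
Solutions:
 u(z) = C1 + Integral(z/cos(z), z)


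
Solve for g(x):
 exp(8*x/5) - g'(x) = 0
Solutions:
 g(x) = C1 + 5*exp(8*x/5)/8


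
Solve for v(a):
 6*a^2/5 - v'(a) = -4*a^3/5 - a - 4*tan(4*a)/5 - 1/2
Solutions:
 v(a) = C1 + a^4/5 + 2*a^3/5 + a^2/2 + a/2 - log(cos(4*a))/5


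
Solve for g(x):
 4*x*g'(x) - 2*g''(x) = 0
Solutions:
 g(x) = C1 + C2*erfi(x)


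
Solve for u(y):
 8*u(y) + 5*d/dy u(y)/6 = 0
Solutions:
 u(y) = C1*exp(-48*y/5)


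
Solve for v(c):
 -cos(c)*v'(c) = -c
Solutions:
 v(c) = C1 + Integral(c/cos(c), c)


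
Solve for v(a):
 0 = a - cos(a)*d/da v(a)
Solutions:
 v(a) = C1 + Integral(a/cos(a), a)


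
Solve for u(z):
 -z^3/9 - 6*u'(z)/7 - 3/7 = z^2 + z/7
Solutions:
 u(z) = C1 - 7*z^4/216 - 7*z^3/18 - z^2/12 - z/2


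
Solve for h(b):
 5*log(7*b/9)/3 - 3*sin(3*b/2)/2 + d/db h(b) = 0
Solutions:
 h(b) = C1 - 5*b*log(b)/3 - 2*b*log(7) + b*log(21)/3 + 5*b/3 + 3*b*log(3) - cos(3*b/2)


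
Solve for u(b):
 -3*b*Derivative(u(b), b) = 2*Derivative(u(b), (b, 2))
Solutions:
 u(b) = C1 + C2*erf(sqrt(3)*b/2)


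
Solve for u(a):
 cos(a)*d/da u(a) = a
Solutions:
 u(a) = C1 + Integral(a/cos(a), a)


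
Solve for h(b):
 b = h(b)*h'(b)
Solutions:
 h(b) = -sqrt(C1 + b^2)
 h(b) = sqrt(C1 + b^2)


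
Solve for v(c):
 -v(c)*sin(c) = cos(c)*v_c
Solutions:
 v(c) = C1*cos(c)


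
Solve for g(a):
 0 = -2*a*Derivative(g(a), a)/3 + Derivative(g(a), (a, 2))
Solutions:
 g(a) = C1 + C2*erfi(sqrt(3)*a/3)


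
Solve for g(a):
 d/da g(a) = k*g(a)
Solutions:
 g(a) = C1*exp(a*k)


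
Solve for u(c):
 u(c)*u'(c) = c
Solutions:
 u(c) = -sqrt(C1 + c^2)
 u(c) = sqrt(C1 + c^2)


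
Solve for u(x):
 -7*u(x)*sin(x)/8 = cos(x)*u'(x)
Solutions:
 u(x) = C1*cos(x)^(7/8)


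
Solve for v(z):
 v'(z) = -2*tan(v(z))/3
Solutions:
 v(z) = pi - asin(C1*exp(-2*z/3))
 v(z) = asin(C1*exp(-2*z/3))


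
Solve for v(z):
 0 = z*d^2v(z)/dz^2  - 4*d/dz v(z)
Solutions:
 v(z) = C1 + C2*z^5


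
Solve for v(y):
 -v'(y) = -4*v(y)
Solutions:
 v(y) = C1*exp(4*y)


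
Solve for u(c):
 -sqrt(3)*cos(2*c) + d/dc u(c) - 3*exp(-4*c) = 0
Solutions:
 u(c) = C1 + sqrt(3)*sin(2*c)/2 - 3*exp(-4*c)/4


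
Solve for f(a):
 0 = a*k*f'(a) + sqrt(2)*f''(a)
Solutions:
 f(a) = Piecewise((-2^(3/4)*sqrt(pi)*C1*erf(2^(1/4)*a*sqrt(k)/2)/(2*sqrt(k)) - C2, (k > 0) | (k < 0)), (-C1*a - C2, True))


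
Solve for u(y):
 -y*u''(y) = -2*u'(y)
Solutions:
 u(y) = C1 + C2*y^3


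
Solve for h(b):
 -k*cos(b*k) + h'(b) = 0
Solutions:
 h(b) = C1 + sin(b*k)


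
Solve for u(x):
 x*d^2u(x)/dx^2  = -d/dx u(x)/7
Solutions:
 u(x) = C1 + C2*x^(6/7)


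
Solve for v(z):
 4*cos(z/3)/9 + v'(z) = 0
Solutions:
 v(z) = C1 - 4*sin(z/3)/3


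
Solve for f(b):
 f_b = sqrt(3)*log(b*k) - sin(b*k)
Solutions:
 f(b) = C1 + sqrt(3)*b*(log(b*k) - 1) - Piecewise((-cos(b*k)/k, Ne(k, 0)), (0, True))


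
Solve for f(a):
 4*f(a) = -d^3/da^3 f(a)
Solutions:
 f(a) = C3*exp(-2^(2/3)*a) + (C1*sin(2^(2/3)*sqrt(3)*a/2) + C2*cos(2^(2/3)*sqrt(3)*a/2))*exp(2^(2/3)*a/2)


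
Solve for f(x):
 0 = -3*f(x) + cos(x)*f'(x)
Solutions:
 f(x) = C1*(sin(x) + 1)^(3/2)/(sin(x) - 1)^(3/2)


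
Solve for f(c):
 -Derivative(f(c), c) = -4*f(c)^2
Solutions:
 f(c) = -1/(C1 + 4*c)


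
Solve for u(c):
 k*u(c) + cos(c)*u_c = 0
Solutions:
 u(c) = C1*exp(k*(log(sin(c) - 1) - log(sin(c) + 1))/2)


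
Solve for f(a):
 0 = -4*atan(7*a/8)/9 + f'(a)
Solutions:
 f(a) = C1 + 4*a*atan(7*a/8)/9 - 16*log(49*a^2 + 64)/63


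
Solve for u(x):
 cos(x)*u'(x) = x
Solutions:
 u(x) = C1 + Integral(x/cos(x), x)


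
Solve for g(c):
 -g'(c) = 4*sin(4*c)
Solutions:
 g(c) = C1 + cos(4*c)


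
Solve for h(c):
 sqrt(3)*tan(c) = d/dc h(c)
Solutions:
 h(c) = C1 - sqrt(3)*log(cos(c))


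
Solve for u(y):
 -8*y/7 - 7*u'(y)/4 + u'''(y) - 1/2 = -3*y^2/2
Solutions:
 u(y) = C1 + C2*exp(-sqrt(7)*y/2) + C3*exp(sqrt(7)*y/2) + 2*y^3/7 - 16*y^2/49 + 34*y/49


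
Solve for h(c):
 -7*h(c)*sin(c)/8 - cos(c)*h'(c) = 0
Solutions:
 h(c) = C1*cos(c)^(7/8)


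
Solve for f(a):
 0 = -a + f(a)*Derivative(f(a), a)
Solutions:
 f(a) = -sqrt(C1 + a^2)
 f(a) = sqrt(C1 + a^2)


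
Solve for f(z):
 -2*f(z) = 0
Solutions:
 f(z) = 0


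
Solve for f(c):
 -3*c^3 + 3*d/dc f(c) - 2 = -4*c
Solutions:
 f(c) = C1 + c^4/4 - 2*c^2/3 + 2*c/3


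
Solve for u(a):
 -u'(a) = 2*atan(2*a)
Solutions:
 u(a) = C1 - 2*a*atan(2*a) + log(4*a^2 + 1)/2


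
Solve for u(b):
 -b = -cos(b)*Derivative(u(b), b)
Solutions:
 u(b) = C1 + Integral(b/cos(b), b)


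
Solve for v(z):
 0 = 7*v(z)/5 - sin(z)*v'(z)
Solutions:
 v(z) = C1*(cos(z) - 1)^(7/10)/(cos(z) + 1)^(7/10)


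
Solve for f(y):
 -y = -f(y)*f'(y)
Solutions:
 f(y) = -sqrt(C1 + y^2)
 f(y) = sqrt(C1 + y^2)


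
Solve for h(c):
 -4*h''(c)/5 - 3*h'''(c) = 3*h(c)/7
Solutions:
 h(c) = C1*exp(c*(-112 + 224*14^(1/3)/(135*sqrt(464585) + 92021)^(1/3) + 14^(2/3)*(135*sqrt(464585) + 92021)^(1/3))/1260)*sin(14^(1/3)*sqrt(3)*c*(-14^(1/3)*(135*sqrt(464585) + 92021)^(1/3) + 224/(135*sqrt(464585) + 92021)^(1/3))/1260) + C2*exp(c*(-112 + 224*14^(1/3)/(135*sqrt(464585) + 92021)^(1/3) + 14^(2/3)*(135*sqrt(464585) + 92021)^(1/3))/1260)*cos(14^(1/3)*sqrt(3)*c*(-14^(1/3)*(135*sqrt(464585) + 92021)^(1/3) + 224/(135*sqrt(464585) + 92021)^(1/3))/1260) + C3*exp(-c*(224*14^(1/3)/(135*sqrt(464585) + 92021)^(1/3) + 56 + 14^(2/3)*(135*sqrt(464585) + 92021)^(1/3))/630)


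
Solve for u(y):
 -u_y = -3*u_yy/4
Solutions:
 u(y) = C1 + C2*exp(4*y/3)


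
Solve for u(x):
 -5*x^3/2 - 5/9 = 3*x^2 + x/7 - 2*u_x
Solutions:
 u(x) = C1 + 5*x^4/16 + x^3/2 + x^2/28 + 5*x/18


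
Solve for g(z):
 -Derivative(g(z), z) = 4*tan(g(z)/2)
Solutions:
 g(z) = -2*asin(C1*exp(-2*z)) + 2*pi
 g(z) = 2*asin(C1*exp(-2*z))


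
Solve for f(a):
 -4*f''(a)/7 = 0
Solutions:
 f(a) = C1 + C2*a


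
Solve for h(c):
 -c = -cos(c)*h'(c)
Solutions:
 h(c) = C1 + Integral(c/cos(c), c)


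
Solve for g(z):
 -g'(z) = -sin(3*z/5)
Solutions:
 g(z) = C1 - 5*cos(3*z/5)/3


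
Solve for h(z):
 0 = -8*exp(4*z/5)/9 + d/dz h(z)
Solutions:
 h(z) = C1 + 10*exp(4*z/5)/9


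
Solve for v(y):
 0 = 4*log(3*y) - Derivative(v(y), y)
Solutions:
 v(y) = C1 + 4*y*log(y) - 4*y + y*log(81)


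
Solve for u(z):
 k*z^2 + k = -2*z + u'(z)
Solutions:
 u(z) = C1 + k*z^3/3 + k*z + z^2


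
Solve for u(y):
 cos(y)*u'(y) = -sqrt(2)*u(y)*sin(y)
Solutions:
 u(y) = C1*cos(y)^(sqrt(2))


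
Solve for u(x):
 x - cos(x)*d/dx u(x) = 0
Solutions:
 u(x) = C1 + Integral(x/cos(x), x)
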